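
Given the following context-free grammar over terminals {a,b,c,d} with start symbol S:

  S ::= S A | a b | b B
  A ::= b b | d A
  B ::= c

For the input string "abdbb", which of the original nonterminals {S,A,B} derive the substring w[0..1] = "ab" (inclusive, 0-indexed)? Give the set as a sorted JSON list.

CNF form of G:
  S -> S A | T0 B | T2 T0
  A -> T0 T0 | T1 A
  B -> c
  T0 -> b
  T1 -> d
  T2 -> a

Fill CYK table bottom-up (cells [i..j] with 0 ≤ i ≤ j ≤ 1 only):
  T[0,0] 'a' = {T2}  orig:{}
  T[1,1] 'b' = {T0}  orig:{}
  T[0,1] 'ab' = {S}

Original NTs in T[0,1] deriving "ab": ["S"]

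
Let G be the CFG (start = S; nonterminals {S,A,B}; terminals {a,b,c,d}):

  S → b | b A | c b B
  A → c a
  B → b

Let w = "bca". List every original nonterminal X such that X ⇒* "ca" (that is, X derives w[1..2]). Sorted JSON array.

CNF form of G:
  S -> T0 X3 | T2 A | b
  A -> T0 T1
  B -> b
  T0 -> c
  T1 -> a
  T2 -> b
  X3 -> T2 B

CYK fill — only the sub-triangle for w[1..2]:
  T[1,1] 'c' = {T0}  orig:{}
  T[2,2] 'a' = {T1}  orig:{}
  T[1,2] 'ca' = {A}

Original NTs in T[1,2] deriving "ca": ["A"]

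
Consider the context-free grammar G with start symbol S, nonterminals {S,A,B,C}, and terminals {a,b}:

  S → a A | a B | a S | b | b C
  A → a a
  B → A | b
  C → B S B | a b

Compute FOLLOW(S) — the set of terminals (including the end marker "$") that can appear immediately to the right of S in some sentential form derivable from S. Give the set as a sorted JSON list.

FIRST sets, iterate to fixpoint:
pass 1:
  A via A→a a: +{a}
  B via B→A: +{a}
  B via B→b: +{b}
  C via C→B S B: +{a,b}
  S via S→a A: +{a}
  S via S→b: +{b}
  S: {a,b}  A: {a}  B: {a,b}  C: {a,b}
pass 2: done
  S: {a,b}  A: {a}  B: {a,b}  C: {a,b}

Compute FOLLOW by fixpoint:
initialize: $ ∈ FOLLOW(S)
pass 1:
  C→B S B: FOLLOW(B) ⊇ FIRST(S) = {a,b}; new: +{a,b}
  C→B S B: FOLLOW(S) ⊇ FIRST(B) = {a,b}; new: +{a,b}
  S→a A: FOLLOW(A) ⊇ FOLLOW(S) ⊇ {$,a,b}; new: +{$,a,b}
  S→a B: FOLLOW(B) ⊇ FOLLOW(S) ⊇ {$,a,b}; new: +{$}
  S→b C: FOLLOW(C) ⊇ FOLLOW(S) ⊇ {$,a,b}; new: +{$,a,b}
  FOLLOW[S]={$,a,b}  FOLLOW[A]={$,a,b}  FOLLOW[B]={$,a,b}  FOLLOW[C]={$,a,b}
pass 2: done
  FOLLOW[S]={$,a,b}  FOLLOW[A]={$,a,b}  FOLLOW[B]={$,a,b}  FOLLOW[C]={$,a,b}

FOLLOW(S) = ["$", "a", "b"]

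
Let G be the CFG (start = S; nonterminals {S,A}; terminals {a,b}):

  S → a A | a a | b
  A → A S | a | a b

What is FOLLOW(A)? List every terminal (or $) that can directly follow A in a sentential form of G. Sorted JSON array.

FIRST iteration:
round 1:
  A via A→a: +{a}
  S via S→a A: +{a}
  S via S→b: +{b}
  FIRST(S)={a,b}  FIRST(A)={a}
round 2: (stable)
  FIRST(S)={a,b}  FIRST(A)={a}

FOLLOW sets:
initialize: $ ∈ FOLLOW(S)
[1]
  A→A S: FOLLOW(A) ⊇ FIRST(S) = {a,b}; new: +{a,b}
  A→A S: FOLLOW(S) ⊇ FOLLOW(A) ⊇ {a,b}; new: +{a,b}
  S→a A: FOLLOW(A) ⊇ FOLLOW(S) ⊇ {$,a,b}; new: +{$}
  FOLLOW(S)={$,a,b}  FOLLOW(A)={$,a,b}
[2] (no change)
  FOLLOW(S)={$,a,b}  FOLLOW(A)={$,a,b}

FOLLOW(A) = ["$", "a", "b"]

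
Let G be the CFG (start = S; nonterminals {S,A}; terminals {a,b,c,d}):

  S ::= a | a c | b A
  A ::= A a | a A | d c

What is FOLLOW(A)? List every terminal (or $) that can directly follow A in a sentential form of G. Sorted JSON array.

FIRST iteration:
[1]
  A via A→a A: +{a}
  A via A→d c: +{d}
  S via S→a: +{a}
  S via S→b A: +{b}
  FIRST(S)={a,b}  FIRST(A)={a,d}
[2] (no change)
  FIRST(S)={a,b}  FIRST(A)={a,d}

FOLLOW iteration:
FOLLOW(S) := {$}
round 1:
  A→A a: FOLLOW(A) ⊇ FIRST(a) = {a}; new: +{a}
  S→b A: FOLLOW(A) ⊇ FOLLOW(S) ⊇ {$}; new: +{$}
  FOLLOW(S)={$}  FOLLOW(A)={$,a}
round 2: (stable)
  FOLLOW(S)={$}  FOLLOW(A)={$,a}

FOLLOW(A) = ["$", "a"]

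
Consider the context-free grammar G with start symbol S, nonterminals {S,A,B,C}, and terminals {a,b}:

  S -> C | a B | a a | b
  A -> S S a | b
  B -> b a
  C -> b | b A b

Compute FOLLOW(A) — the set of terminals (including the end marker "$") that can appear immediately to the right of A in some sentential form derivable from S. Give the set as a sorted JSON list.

FIRST iteration:
[1]
  A via A→b: +{b}
  B via B→b a: +{b}
  C via C→b: +{b}
  S via S→C: +{b}
  S via S→a B: +{a}
  FIRST[S]={a,b}  FIRST[A]={b}  FIRST[B]={b}  FIRST[C]={b}
[2]
  A via A→S S a: +{a}
  FIRST[S]={a,b}  FIRST[A]={a,b}  FIRST[B]={b}  FIRST[C]={b}
[3] (no change)
  FIRST[S]={a,b}  FIRST[A]={a,b}  FIRST[B]={b}  FIRST[C]={b}

Compute FOLLOW by fixpoint:
FOLLOW(S) := {$}
pass 1:
  A→S S a: FOLLOW(S) ⊇ FIRST(S) = {a,b}; new: +{a,b}
  C→b A b: FOLLOW(A) ⊇ FIRST(b) = {b}; new: +{b}
  S→C: FOLLOW(C) ⊇ FOLLOW(S) ⊇ {$,a,b}; new: +{$,a,b}
  S→a B: FOLLOW(B) ⊇ FOLLOW(S) ⊇ {$,a,b}; new: +{$,a,b}
  FOLLOW[S]={$,a,b}  FOLLOW[A]={b}  FOLLOW[B]={$,a,b}  FOLLOW[C]={$,a,b}
pass 2: done
  FOLLOW[S]={$,a,b}  FOLLOW[A]={b}  FOLLOW[B]={$,a,b}  FOLLOW[C]={$,a,b}

FOLLOW(A) = ["b"]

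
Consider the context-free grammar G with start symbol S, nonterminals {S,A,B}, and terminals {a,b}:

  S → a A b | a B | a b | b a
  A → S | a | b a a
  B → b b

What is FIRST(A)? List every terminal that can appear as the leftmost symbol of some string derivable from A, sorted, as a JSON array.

Compute FIRST by fixpoint:
round 1:
  A via A→a: +{a}
  A via A→b a a: +{b}
  B via B→b b: +{b}
  S via S→a A b: +{a}
  S via S→b a: +{b}
  FIRST[S]={a,b}  FIRST[A]={a,b}  FIRST[B]={b}
round 2: (no change)
  FIRST[S]={a,b}  FIRST[A]={a,b}  FIRST[B]={b}

FIRST(A) = ["a", "b"]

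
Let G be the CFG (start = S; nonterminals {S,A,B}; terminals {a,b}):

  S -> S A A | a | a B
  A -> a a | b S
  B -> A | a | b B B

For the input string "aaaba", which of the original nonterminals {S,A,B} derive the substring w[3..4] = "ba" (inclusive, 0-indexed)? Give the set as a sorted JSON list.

CNF form of G:
  S -> S X3 | T0 B | a
  A -> T0 T0 | T1 S
  B -> T0 T0 | T1 S | T1 X2 | a
  T0 -> a
  T1 -> b
  X2 -> B B
  X3 -> A A

CYK table (by increasing span) — only the sub-triangle for w[3..4]:
  cell(3,3) b: {T1}  orig:{}
  cell(4,4) a: {B,S,T0}  orig:{B,S}
  cell(3,4) ba: {A,B}

Original NTs in T[3,4] deriving "ba": ["A", "B"]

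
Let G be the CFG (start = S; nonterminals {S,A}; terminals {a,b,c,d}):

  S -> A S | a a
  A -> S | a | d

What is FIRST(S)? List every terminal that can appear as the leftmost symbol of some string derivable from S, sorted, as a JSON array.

Compute FIRST by fixpoint:
iter 1:
  A via A→a: +{a}
  A via A→d: +{d}
  S via S→A S: +{a,d}
  FIRST[S]={a,d}  FIRST[A]={a,d}
iter 2: (no change)
  FIRST[S]={a,d}  FIRST[A]={a,d}

FIRST(S) = ["a", "d"]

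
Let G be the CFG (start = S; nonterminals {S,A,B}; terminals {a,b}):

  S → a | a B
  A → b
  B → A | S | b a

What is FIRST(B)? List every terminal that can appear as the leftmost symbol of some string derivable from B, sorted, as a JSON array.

FIRST iteration:
iter 1:
  A via A→b: +{b}
  B via B→A: +{b}
  S via S→a: +{a}
  FIRST(S)={a}  FIRST(A)={b}  FIRST(B)={b}
iter 2:
  B via B→S: +{a}
  FIRST(S)={a}  FIRST(A)={b}  FIRST(B)={a,b}
iter 3: done
  FIRST(S)={a}  FIRST(A)={b}  FIRST(B)={a,b}

FIRST(B) = ["a", "b"]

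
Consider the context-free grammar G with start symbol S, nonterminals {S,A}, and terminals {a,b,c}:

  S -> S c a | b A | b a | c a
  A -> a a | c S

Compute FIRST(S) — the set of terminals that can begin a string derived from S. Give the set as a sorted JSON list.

FIRST sets, iterate to fixpoint:
iter 1:
  A via A→a a: +{a}
  A via A→c S: +{c}
  S via S→b A: +{b}
  S via S→c a: +{c}
  FIRST[S]={b,c}  FIRST[A]={a,c}
iter 2: (stable)
  FIRST[S]={b,c}  FIRST[A]={a,c}

FIRST(S) = ["b", "c"]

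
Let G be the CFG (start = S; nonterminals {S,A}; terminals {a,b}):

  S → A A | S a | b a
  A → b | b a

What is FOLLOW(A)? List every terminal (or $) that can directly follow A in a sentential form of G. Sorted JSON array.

Compute FIRST by fixpoint:
pass 1:
  A via A→b: +{b}
  S via S→A A: +{b}
  FIRST[S]={b}  FIRST[A]={b}
pass 2: (no change)
  FIRST[S]={b}  FIRST[A]={b}

Compute FOLLOW by fixpoint:
initialize: $ ∈ FOLLOW(S)
[1]
  S→A A: FOLLOW(A) ⊇ FIRST(A) = {b}; new: +{b}
  S→A A: FOLLOW(A) ⊇ FOLLOW(S) ⊇ {$}; new: +{$}
  S→S a: FOLLOW(S) ⊇ FIRST(a) = {a}; new: +{a}
  FOLLOW[S]={$,a}  FOLLOW[A]={$,b}
[2]
  S→A A: FOLLOW(A) ⊇ FOLLOW(S) ⊇ {$,a}; new: +{a}
  FOLLOW[S]={$,a}  FOLLOW[A]={$,a,b}
[3] (no change)
  FOLLOW[S]={$,a}  FOLLOW[A]={$,a,b}

FOLLOW(A) = ["$", "a", "b"]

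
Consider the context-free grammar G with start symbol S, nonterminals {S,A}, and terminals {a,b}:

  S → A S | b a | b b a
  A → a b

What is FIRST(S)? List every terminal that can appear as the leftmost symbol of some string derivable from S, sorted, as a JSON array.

FIRST sets, iterate to fixpoint:
[1]
  A via A→a b: +{a}
  S via S→A S: +{a}
  S via S→b a: +{b}
  FIRST[S]={a,b}  FIRST[A]={a}
[2] — fixpoint
  FIRST[S]={a,b}  FIRST[A]={a}

FIRST(S) = ["a", "b"]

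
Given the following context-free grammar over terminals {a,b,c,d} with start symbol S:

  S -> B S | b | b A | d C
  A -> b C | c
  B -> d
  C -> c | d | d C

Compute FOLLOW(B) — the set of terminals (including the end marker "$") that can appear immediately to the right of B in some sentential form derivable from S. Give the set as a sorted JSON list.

Compute FIRST by fixpoint:
[1]
  A via A→b C: +{b}
  A via A→c: +{c}
  B via B→d: +{d}
  C via C→c: +{c}
  C via C→d: +{d}
  S via S→B S: +{d}
  S via S→b: +{b}
  FIRST[S]={b,d}  FIRST[A]={b,c}  FIRST[B]={d}  FIRST[C]={c,d}
[2] (stable)
  FIRST[S]={b,d}  FIRST[A]={b,c}  FIRST[B]={d}  FIRST[C]={c,d}

FOLLOW iteration:
seed FOLLOW(S) with $
iter 1:
  S→B S: FOLLOW(B) ⊇ FIRST(S) = {b,d}; new: +{b,d}
  S→b A: FOLLOW(A) ⊇ FOLLOW(S) ⊇ {$}; new: +{$}
  S→d C: FOLLOW(C) ⊇ FOLLOW(S) ⊇ {$}; new: +{$}
  S: {$}  A: {$}  B: {b,d}  C: {$}
iter 2: done
  S: {$}  A: {$}  B: {b,d}  C: {$}

FOLLOW(B) = ["b", "d"]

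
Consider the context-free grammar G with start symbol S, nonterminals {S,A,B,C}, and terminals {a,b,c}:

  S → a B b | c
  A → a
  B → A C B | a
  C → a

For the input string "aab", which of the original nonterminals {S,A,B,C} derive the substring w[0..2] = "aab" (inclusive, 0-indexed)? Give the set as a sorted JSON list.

CNF form of G:
  S -> T0 X3 | c
  A -> a
  B -> A X2 | a
  C -> a
  T0 -> a
  T1 -> b
  X2 -> C B
  X3 -> B T1

CYK table (by increasing span) — only the sub-triangle for w[0..2]:
  T[0,0] 'a' = {A,B,C,T0}  orig:{A,B,C}
  T[1,1] 'a' = {A,B,C,T0}  orig:{A,B,C}
  T[2,2] 'b' = {T1}  orig:{}
  T[0,1] 'aa' = {X2}  orig:{}
  T[1,2] 'ab' = {X3}  orig:{}
  T[0,2] 'aab' = {S}

Original NTs in T[0,2] deriving "aab": ["S"]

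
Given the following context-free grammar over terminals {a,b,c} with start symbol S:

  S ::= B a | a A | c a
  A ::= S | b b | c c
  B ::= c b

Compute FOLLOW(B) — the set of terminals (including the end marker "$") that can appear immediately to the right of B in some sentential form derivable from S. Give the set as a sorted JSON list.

FIRST iteration:
iter 1:
  A via A→b b: +{b}
  A via A→c c: +{c}
  B via B→c b: +{c}
  S via S→B a: +{c}
  S via S→a A: +{a}
  FIRST(S)={a,c}  FIRST(A)={b,c}  FIRST(B)={c}
iter 2:
  A via A→S: +{a}
  FIRST(S)={a,c}  FIRST(A)={a,b,c}  FIRST(B)={c}
iter 3: (stable)
  FIRST(S)={a,c}  FIRST(A)={a,b,c}  FIRST(B)={c}

Compute FOLLOW by fixpoint:
FOLLOW(S) := {$}
round 1:
  S→B a: FOLLOW(B) ⊇ FIRST(a) = {a}; new: +{a}
  S→a A: FOLLOW(A) ⊇ FOLLOW(S) ⊇ {$}; new: +{$}
  FOLLOW[S]={$}  FOLLOW[A]={$}  FOLLOW[B]={a}
round 2: (no change)
  FOLLOW[S]={$}  FOLLOW[A]={$}  FOLLOW[B]={a}

FOLLOW(B) = ["a"]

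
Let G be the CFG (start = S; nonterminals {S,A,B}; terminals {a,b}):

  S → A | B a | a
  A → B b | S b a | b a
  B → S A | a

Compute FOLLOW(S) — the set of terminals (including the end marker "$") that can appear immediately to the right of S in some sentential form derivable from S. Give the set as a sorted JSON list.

FIRST sets, iterate to fixpoint:
pass 1:
  A via A→b a: +{b}
  B via B→a: +{a}
  S via S→A: +{b}
  S via S→B a: +{a}
  FIRST[S]={a,b}  FIRST[A]={b}  FIRST[B]={a}
pass 2:
  A via A→B b: +{a}
  B via B→S A: +{b}
  FIRST[S]={a,b}  FIRST[A]={a,b}  FIRST[B]={a,b}
pass 3: (no change)
  FIRST[S]={a,b}  FIRST[A]={a,b}  FIRST[B]={a,b}

FOLLOW iteration:
seed FOLLOW(S) with $
[1]
  A→B b: FOLLOW(B) ⊇ FIRST(b) = {b}; new: +{b}
  A→S b a: FOLLOW(S) ⊇ FIRST(b) = {b}; new: +{b}
  B→S A: FOLLOW(S) ⊇ FIRST(A) = {a,b}; new: +{a}
  B→S A: FOLLOW(A) ⊇ FOLLOW(B) ⊇ {b}; new: +{b}
  S→A: FOLLOW(A) ⊇ FOLLOW(S) ⊇ {$,a,b}; new: +{$,a}
  S→B a: FOLLOW(B) ⊇ FIRST(a) = {a}; new: +{a}
  S: {$,a,b}  A: {$,a,b}  B: {a,b}
[2] (no change)
  S: {$,a,b}  A: {$,a,b}  B: {a,b}

FOLLOW(S) = ["$", "a", "b"]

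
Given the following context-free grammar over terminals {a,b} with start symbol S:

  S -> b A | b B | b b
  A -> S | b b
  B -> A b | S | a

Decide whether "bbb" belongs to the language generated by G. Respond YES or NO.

CNF form of G:
  S -> T0 A | T0 B | T0 T0
  A -> T0 A | T0 B | T0 T0
  B -> A T0 | T0 A | T0 B | T0 T0 | a
  T0 -> b

Fill CYK table bottom-up:
  T[0,0] 'b' = {T0}  orig:{}
  T[1,1] 'b' = {T0}  orig:{}
  T[2,2] 'b' = {T0}  orig:{}
  T[0,1] 'bb' = {A,B,S}
  T[1,2] 'bb' = {A,B,S}
  T[0,2] 'bbb' = {A,B,S}

S ∈ T[0,2] ⇒ YES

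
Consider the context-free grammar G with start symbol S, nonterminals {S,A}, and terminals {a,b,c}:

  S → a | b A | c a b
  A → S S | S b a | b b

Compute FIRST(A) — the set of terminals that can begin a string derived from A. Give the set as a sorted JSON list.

FIRST iteration:
iter 1:
  A via A→b b: +{b}
  S via S→a: +{a}
  S via S→b A: +{b}
  S via S→c a b: +{c}
  S: {a,b,c}  A: {b}
iter 2:
  A via A→S S: +{a,c}
  S: {a,b,c}  A: {a,b,c}
iter 3: — fixpoint
  S: {a,b,c}  A: {a,b,c}

FIRST(A) = ["a", "b", "c"]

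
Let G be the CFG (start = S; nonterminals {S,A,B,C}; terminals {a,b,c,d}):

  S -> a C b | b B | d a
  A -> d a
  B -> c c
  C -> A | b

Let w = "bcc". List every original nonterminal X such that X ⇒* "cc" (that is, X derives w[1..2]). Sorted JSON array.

Convert to CNF:
  S -> T0 T1 | T1 X4 | T3 B
  A -> T0 T1
  B -> T2 T2
  C -> T0 T1 | b
  T0 -> d
  T1 -> a
  T2 -> c
  T3 -> b
  X4 -> C T3

Fill CYK table bottom-up, restricted to cells inside w[1..2]:
  [1..1]={T2}  "c"  orig:{}
  [2..2]={T2}  "c"  orig:{}
  [1..2]={B}  "cc"

Original NTs in T[1,2] deriving "cc": ["B"]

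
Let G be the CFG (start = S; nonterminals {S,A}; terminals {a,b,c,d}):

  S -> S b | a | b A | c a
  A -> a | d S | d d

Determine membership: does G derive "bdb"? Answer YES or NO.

CNF form of G:
  S -> S T1 | T1 A | T2 T3 | a
  A -> T0 S | T0 T0 | a
  T0 -> d
  T1 -> b
  T2 -> c
  T3 -> a

Fill CYK table bottom-up:
  cell(0,0) b: {T1}  orig:{}
  cell(1,1) d: {T0}  orig:{}
  cell(2,2) b: {T1}  orig:{}
  cell(0,1) bd: ∅
  cell(1,2) db: ∅
  cell(0,2) bdb: ∅

S ∉ T[0,2] ⇒ NO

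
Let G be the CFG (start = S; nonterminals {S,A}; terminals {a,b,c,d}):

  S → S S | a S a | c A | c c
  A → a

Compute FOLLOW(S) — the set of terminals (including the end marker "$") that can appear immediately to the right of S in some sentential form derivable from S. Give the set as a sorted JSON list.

Compute FIRST by fixpoint:
pass 1:
  A via A→a: +{a}
  S via S→a S a: +{a}
  S via S→c A: +{c}
  FIRST[S]={a,c}  FIRST[A]={a}
pass 2: done
  FIRST[S]={a,c}  FIRST[A]={a}

FOLLOW sets:
seed FOLLOW(S) with $
iter 1:
  S→S S: FOLLOW(S) ⊇ FIRST(S) = {a,c}; new: +{a,c}
  S→c A: FOLLOW(A) ⊇ FOLLOW(S) ⊇ {$,a,c}; new: +{$,a,c}
  FOLLOW(S)={$,a,c}  FOLLOW(A)={$,a,c}
iter 2: done
  FOLLOW(S)={$,a,c}  FOLLOW(A)={$,a,c}

FOLLOW(S) = ["$", "a", "c"]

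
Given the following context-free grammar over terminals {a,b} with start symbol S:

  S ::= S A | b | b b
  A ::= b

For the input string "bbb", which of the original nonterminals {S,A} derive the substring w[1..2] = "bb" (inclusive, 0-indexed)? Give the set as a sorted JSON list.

CNF form of G:
  S -> S A | T0 T0 | b
  A -> b
  T0 -> b

CYK table (by increasing span) (cells [i..j] with 1 ≤ i ≤ j ≤ 2 only):
  cell(1,1) b: {A,S,T0}  orig:{A,S}
  cell(2,2) b: {A,S,T0}  orig:{A,S}
  cell(1,2) bb: {S}

Original NTs in T[1,2] deriving "bb": ["S"]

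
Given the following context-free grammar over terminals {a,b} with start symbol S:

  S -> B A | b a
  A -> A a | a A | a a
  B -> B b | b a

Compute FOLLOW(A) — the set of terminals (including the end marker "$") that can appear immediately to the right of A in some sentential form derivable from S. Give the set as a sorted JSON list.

FIRST sets, iterate to fixpoint:
pass 1:
  A via A→a A: +{a}
  B via B→b a: +{b}
  S via S→B A: +{b}
  S: {b}  A: {a}  B: {b}
pass 2: done
  S: {b}  A: {a}  B: {b}

Compute FOLLOW by fixpoint:
FOLLOW(S) := {$}
[1]
  A→A a: FOLLOW(A) ⊇ FIRST(a) = {a}; new: +{a}
  B→B b: FOLLOW(B) ⊇ FIRST(b) = {b}; new: +{b}
  S→B A: FOLLOW(B) ⊇ FIRST(A) = {a}; new: +{a}
  S→B A: FOLLOW(A) ⊇ FOLLOW(S) ⊇ {$}; new: +{$}
  FOLLOW[S]={$}  FOLLOW[A]={$,a}  FOLLOW[B]={a,b}
[2] (stable)
  FOLLOW[S]={$}  FOLLOW[A]={$,a}  FOLLOW[B]={a,b}

FOLLOW(A) = ["$", "a"]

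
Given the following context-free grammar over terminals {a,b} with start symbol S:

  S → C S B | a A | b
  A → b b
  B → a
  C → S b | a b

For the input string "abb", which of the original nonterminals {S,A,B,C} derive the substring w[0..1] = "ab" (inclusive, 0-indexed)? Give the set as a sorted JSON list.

CNF form of G:
  S -> C X2 | T1 A | b
  A -> T0 T0
  B -> a
  C -> S T0 | T1 T0
  T0 -> b
  T1 -> a
  X2 -> S B

CYK table (by increasing span) (cells [i..j] with 0 ≤ i ≤ j ≤ 1 only):
  cell(0,0) a: {B,T1}  orig:{B}
  cell(1,1) b: {S,T0}  orig:{S}
  cell(0,1) ab: {C}

Original NTs in T[0,1] deriving "ab": ["C"]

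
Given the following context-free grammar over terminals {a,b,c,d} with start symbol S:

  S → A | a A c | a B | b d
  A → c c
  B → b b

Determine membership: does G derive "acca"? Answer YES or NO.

Convert to CNF:
  S -> T0 T0 | T1 T3 | T2 B | T2 X4
  A -> T0 T0
  B -> T1 T1
  T0 -> c
  T1 -> b
  T2 -> a
  T3 -> d
  X4 -> A T0

Fill CYK table bottom-up:
  [0..0]={T2}  "a"  orig:{}
  [1..1]={T0}  "c"  orig:{}
  [2..2]={T0}  "c"  orig:{}
  [3..3]={T2}  "a"  orig:{}
  [0..1]=∅  "ac"
  [1..2]={A,S}  "cc"
  [2..3]=∅  "ca"
  [0..2]=∅  "acc"
  [1..3]=∅  "cca"
  [0..3]=∅  "acca"

S ∉ T[0,3] ⇒ NO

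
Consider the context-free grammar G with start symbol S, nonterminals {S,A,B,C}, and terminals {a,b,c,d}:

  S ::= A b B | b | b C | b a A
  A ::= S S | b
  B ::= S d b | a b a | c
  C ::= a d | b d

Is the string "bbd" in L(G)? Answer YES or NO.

CNF form of G:
  S -> A X5 | T1 C | T1 X6 | b
  A -> S S | b
  B -> S X3 | T2 X4 | c
  C -> T1 T0 | T2 T0
  T0 -> d
  T1 -> b
  T2 -> a
  X3 -> T0 T1
  X4 -> T1 T2
  X5 -> T1 B
  X6 -> T2 A

CYK fill:
  [0..0]={A,S,T1}  "b"  orig:{A,S}
  [1..1]={A,S,T1}  "b"  orig:{A,S}
  [2..2]={T0}  "d"  orig:{}
  [0..1]={A}  "bb"
  [1..2]={C}  "bd"
  [0..2]={S}  "bbd"

S ∈ T[0,2] ⇒ YES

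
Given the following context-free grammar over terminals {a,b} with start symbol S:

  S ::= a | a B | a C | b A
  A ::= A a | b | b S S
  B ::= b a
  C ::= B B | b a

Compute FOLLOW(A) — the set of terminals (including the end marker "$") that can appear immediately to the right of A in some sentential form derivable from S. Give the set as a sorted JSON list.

FIRST sets, iterate to fixpoint:
[1]
  A via A→b: +{b}
  B via B→b a: +{b}
  C via C→B B: +{b}
  S via S→a: +{a}
  S via S→b A: +{b}
  FIRST[S]={a,b}  FIRST[A]={b}  FIRST[B]={b}  FIRST[C]={b}
[2] done
  FIRST[S]={a,b}  FIRST[A]={b}  FIRST[B]={b}  FIRST[C]={b}

FOLLOW iteration:
FOLLOW(S) := {$}
[1]
  A→A a: FOLLOW(A) ⊇ FIRST(a) = {a}; new: +{a}
  A→b S S: FOLLOW(S) ⊇ FIRST(S) = {a,b}; new: +{a,b}
  C→B B: FOLLOW(B) ⊇ FIRST(B) = {b}; new: +{b}
  S→a B: FOLLOW(B) ⊇ FOLLOW(S) ⊇ {$,a,b}; new: +{$,a}
  S→a C: FOLLOW(C) ⊇ FOLLOW(S) ⊇ {$,a,b}; new: +{$,a,b}
  S→b A: FOLLOW(A) ⊇ FOLLOW(S) ⊇ {$,a,b}; new: +{$,b}
  FOLLOW[S]={$,a,b}  FOLLOW[A]={$,a,b}  FOLLOW[B]={$,a,b}  FOLLOW[C]={$,a,b}
[2] done
  FOLLOW[S]={$,a,b}  FOLLOW[A]={$,a,b}  FOLLOW[B]={$,a,b}  FOLLOW[C]={$,a,b}

FOLLOW(A) = ["$", "a", "b"]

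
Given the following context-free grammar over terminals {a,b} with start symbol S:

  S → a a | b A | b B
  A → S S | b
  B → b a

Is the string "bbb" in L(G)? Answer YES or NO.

Convert to CNF:
  S -> T0 A | T0 B | T1 T1
  A -> S S | b
  B -> T0 T1
  T0 -> b
  T1 -> a

CYK table (by increasing span):
  cell(0,0) b: {A,T0}  orig:{A}
  cell(1,1) b: {A,T0}  orig:{A}
  cell(2,2) b: {A,T0}  orig:{A}
  cell(0,1) bb: {S}
  cell(1,2) bb: {S}
  cell(0,2) bbb: ∅

S ∉ T[0,2] ⇒ NO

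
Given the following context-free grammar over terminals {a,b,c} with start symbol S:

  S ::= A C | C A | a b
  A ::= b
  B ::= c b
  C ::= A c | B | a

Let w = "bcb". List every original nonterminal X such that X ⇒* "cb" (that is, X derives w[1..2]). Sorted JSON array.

Convert to CNF:
  S -> A C | C A | T2 T1
  A -> b
  B -> T0 T1
  C -> A T0 | T0 T1 | a
  T0 -> c
  T1 -> b
  T2 -> a

Fill CYK table bottom-up, restricted to cells inside w[1..2]:
  cell(1,1) c: {T0}  orig:{}
  cell(2,2) b: {A,T1}  orig:{A}
  cell(1,2) cb: {B,C}

Original NTs in T[1,2] deriving "cb": ["B", "C"]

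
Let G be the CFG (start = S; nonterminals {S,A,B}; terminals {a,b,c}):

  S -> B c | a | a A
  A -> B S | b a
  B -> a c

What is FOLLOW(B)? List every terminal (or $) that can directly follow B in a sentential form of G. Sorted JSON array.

FIRST sets, iterate to fixpoint:
iter 1:
  A via A→b a: +{b}
  B via B→a c: +{a}
  S via S→B c: +{a}
  FIRST[S]={a}  FIRST[A]={b}  FIRST[B]={a}
iter 2:
  A via A→B S: +{a}
  FIRST[S]={a}  FIRST[A]={a,b}  FIRST[B]={a}
iter 3: (no change)
  FIRST[S]={a}  FIRST[A]={a,b}  FIRST[B]={a}

FOLLOW sets:
FOLLOW(S) := {$}
pass 1:
  A→B S: FOLLOW(B) ⊇ FIRST(S) = {a}; new: +{a}
  S→B c: FOLLOW(B) ⊇ FIRST(c) = {c}; new: +{c}
  S→a A: FOLLOW(A) ⊇ FOLLOW(S) ⊇ {$}; new: +{$}
  FOLLOW[S]={$}  FOLLOW[A]={$}  FOLLOW[B]={a,c}
pass 2: (stable)
  FOLLOW[S]={$}  FOLLOW[A]={$}  FOLLOW[B]={a,c}

FOLLOW(B) = ["a", "c"]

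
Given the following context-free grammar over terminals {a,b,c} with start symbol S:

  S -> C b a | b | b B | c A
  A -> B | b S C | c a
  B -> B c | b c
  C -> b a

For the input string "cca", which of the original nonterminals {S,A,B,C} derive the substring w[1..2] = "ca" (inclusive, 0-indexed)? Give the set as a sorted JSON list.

Convert to CNF:
  S -> C X4 | T0 A | T1 B | b
  A -> B T0 | T0 T2 | T1 T0 | T1 X3
  B -> B T0 | T1 T0
  C -> T1 T2
  T0 -> c
  T1 -> b
  T2 -> a
  X3 -> S C
  X4 -> T1 T2

CYK table (by increasing span), restricted to cells inside w[1..2]:
  cell(1,1) c: {T0}  orig:{}
  cell(2,2) a: {T2}  orig:{}
  cell(1,2) ca: {A}

Original NTs in T[1,2] deriving "ca": ["A"]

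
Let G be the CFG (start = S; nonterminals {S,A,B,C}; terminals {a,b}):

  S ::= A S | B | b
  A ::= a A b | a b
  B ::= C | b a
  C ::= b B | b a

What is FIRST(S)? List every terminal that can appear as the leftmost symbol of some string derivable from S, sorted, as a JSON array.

FIRST iteration:
round 1:
  A via A→a A b: +{a}
  B via B→b a: +{b}
  C via C→b B: +{b}
  S via S→A S: +{a}
  S via S→B: +{b}
  FIRST[S]={a,b}  FIRST[A]={a}  FIRST[B]={b}  FIRST[C]={b}
round 2: (stable)
  FIRST[S]={a,b}  FIRST[A]={a}  FIRST[B]={b}  FIRST[C]={b}

FIRST(S) = ["a", "b"]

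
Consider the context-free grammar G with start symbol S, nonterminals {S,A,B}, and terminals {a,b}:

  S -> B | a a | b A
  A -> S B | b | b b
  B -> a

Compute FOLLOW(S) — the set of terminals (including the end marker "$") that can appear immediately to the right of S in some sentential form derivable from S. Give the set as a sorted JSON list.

FIRST sets, iterate to fixpoint:
pass 1:
  A via A→b: +{b}
  B via B→a: +{a}
  S via S→B: +{a}
  S via S→b A: +{b}
  FIRST[S]={a,b}  FIRST[A]={b}  FIRST[B]={a}
pass 2:
  A via A→S B: +{a}
  FIRST[S]={a,b}  FIRST[A]={a,b}  FIRST[B]={a}
pass 3: — fixpoint
  FIRST[S]={a,b}  FIRST[A]={a,b}  FIRST[B]={a}

FOLLOW sets:
initialize: $ ∈ FOLLOW(S)
iter 1:
  A→S B: FOLLOW(S) ⊇ FIRST(B) = {a}; new: +{a}
  S→B: FOLLOW(B) ⊇ FOLLOW(S) ⊇ {$,a}; new: +{$,a}
  S→b A: FOLLOW(A) ⊇ FOLLOW(S) ⊇ {$,a}; new: +{$,a}
  S: {$,a}  A: {$,a}  B: {$,a}
iter 2: done
  S: {$,a}  A: {$,a}  B: {$,a}

FOLLOW(S) = ["$", "a"]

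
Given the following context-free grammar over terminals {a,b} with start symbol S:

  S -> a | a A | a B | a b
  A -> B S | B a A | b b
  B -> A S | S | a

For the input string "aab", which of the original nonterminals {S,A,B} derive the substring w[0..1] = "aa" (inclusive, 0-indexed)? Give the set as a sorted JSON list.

CNF form of G:
  S -> T0 A | T0 B | T0 T1 | a
  A -> B S | B X2 | T1 T1
  B -> A S | T0 A | T0 B | T0 T1 | a
  T0 -> a
  T1 -> b
  X2 -> T0 A

CYK table (by increasing span) — only the sub-triangle for w[0..1]:
  cell(0,0) a: {B,S,T0}  orig:{B,S}
  cell(1,1) a: {B,S,T0}  orig:{B,S}
  cell(0,1) aa: {A,B,S}

Original NTs in T[0,1] deriving "aa": ["A", "B", "S"]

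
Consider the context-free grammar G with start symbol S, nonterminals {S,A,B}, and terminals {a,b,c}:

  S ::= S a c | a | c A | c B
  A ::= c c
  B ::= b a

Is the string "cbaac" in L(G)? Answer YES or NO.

Convert to CNF:
  S -> S X3 | T0 A | T0 B | a
  A -> T0 T0
  B -> T1 T2
  T0 -> c
  T1 -> b
  T2 -> a
  X3 -> T2 T0

Fill CYK table bottom-up:
  cell(0,0) c: {T0}  orig:{}
  cell(1,1) b: {T1}  orig:{}
  cell(2,2) a: {S,T2}  orig:{S}
  cell(3,3) a: {S,T2}  orig:{S}
  cell(4,4) c: {T0}  orig:{}
  cell(0,1) cb: ∅
  cell(1,2) ba: {B}
  cell(2,3) aa: ∅
  cell(3,4) ac: {X3}  orig:{}
  cell(0,2) cba: {S}
  cell(1,3) baa: ∅
  cell(2,4) aac: {S}
  cell(0,3) cbaa: ∅
  cell(1,4) baac: ∅
  cell(0,4) cbaac: {S}

S ∈ T[0,4] ⇒ YES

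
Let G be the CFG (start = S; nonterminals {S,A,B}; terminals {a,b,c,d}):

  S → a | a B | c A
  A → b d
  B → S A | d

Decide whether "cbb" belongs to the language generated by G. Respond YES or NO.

CNF form of G:
  S -> T2 B | T3 A | a
  A -> T0 T1
  B -> S A | d
  T0 -> b
  T1 -> d
  T2 -> a
  T3 -> c

CYK table (by increasing span):
  [0..0]={T3}  "c"  orig:{}
  [1..1]={T0}  "b"  orig:{}
  [2..2]={T0}  "b"  orig:{}
  [0..1]=∅  "cb"
  [1..2]=∅  "bb"
  [0..2]=∅  "cbb"

S ∉ T[0,2] ⇒ NO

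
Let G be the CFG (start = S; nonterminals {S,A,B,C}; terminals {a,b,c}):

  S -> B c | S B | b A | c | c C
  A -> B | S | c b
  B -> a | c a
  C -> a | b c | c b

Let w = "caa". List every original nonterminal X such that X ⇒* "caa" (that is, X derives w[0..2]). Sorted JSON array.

CNF form of G:
  S -> B T0 | S B | T0 C | T1 A | c
  A -> B T0 | S B | T0 C | T0 T1 | T0 T2 | T1 A | a | c
  B -> T0 T2 | a
  C -> T0 T1 | T1 T0 | a
  T0 -> c
  T1 -> b
  T2 -> a

Fill CYK table bottom-up (cells [i..j] with 0 ≤ i ≤ j ≤ 2 only):
  cell(0,0) c: {A,S,T0}  orig:{A,S}
  cell(1,1) a: {A,B,C,T2}  orig:{A,B,C}
  cell(2,2) a: {A,B,C,T2}  orig:{A,B,C}
  cell(0,1) ca: {A,B,S}
  cell(1,2) aa: ∅
  cell(0,2) caa: {A,S}

Original NTs in T[0,2] deriving "caa": ["A", "S"]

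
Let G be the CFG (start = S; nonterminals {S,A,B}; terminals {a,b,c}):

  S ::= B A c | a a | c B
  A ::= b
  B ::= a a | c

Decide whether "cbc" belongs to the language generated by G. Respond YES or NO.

CNF form of G:
  S -> B X2 | T0 T0 | T1 B
  A -> b
  B -> T0 T0 | c
  T0 -> a
  T1 -> c
  X2 -> A T1

CYK table (by increasing span):
  T[0,0] 'c' = {B,T1}  orig:{B}
  T[1,1] 'b' = {A}
  T[2,2] 'c' = {B,T1}  orig:{B}
  T[0,1] 'cb' = ∅
  T[1,2] 'bc' = {X2}  orig:{}
  T[0,2] 'cbc' = {S}

S ∈ T[0,2] ⇒ YES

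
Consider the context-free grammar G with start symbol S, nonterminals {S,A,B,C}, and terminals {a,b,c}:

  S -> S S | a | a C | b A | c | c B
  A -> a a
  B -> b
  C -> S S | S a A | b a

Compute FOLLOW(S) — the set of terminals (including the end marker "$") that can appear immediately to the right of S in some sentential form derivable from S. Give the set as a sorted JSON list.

Compute FIRST by fixpoint:
[1]
  A via A→a a: +{a}
  B via B→b: +{b}
  C via C→b a: +{b}
  S via S→a: +{a}
  S via S→b A: +{b}
  S via S→c: +{c}
  S: {a,b,c}  A: {a}  B: {b}  C: {b}
[2]
  C via C→S S: +{a,c}
  S: {a,b,c}  A: {a}  B: {b}  C: {a,b,c}
[3] done
  S: {a,b,c}  A: {a}  B: {b}  C: {a,b,c}

FOLLOW sets:
FOLLOW(S) := {$}
round 1:
  C→S S: FOLLOW(S) ⊇ FIRST(S) = {a,b,c}; new: +{a,b,c}
  S→a C: FOLLOW(C) ⊇ FOLLOW(S) ⊇ {$,a,b,c}; new: +{$,a,b,c}
  S→b A: FOLLOW(A) ⊇ FOLLOW(S) ⊇ {$,a,b,c}; new: +{$,a,b,c}
  S→c B: FOLLOW(B) ⊇ FOLLOW(S) ⊇ {$,a,b,c}; new: +{$,a,b,c}
  S: {$,a,b,c}  A: {$,a,b,c}  B: {$,a,b,c}  C: {$,a,b,c}
round 2: — fixpoint
  S: {$,a,b,c}  A: {$,a,b,c}  B: {$,a,b,c}  C: {$,a,b,c}

FOLLOW(S) = ["$", "a", "b", "c"]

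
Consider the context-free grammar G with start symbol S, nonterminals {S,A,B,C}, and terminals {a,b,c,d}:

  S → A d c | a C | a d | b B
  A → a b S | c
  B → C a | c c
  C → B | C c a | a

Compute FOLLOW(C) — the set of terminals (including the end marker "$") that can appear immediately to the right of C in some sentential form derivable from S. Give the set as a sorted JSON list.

Compute FIRST by fixpoint:
round 1:
  A via A→a b S: +{a}
  A via A→c: +{c}
  B via B→c c: +{c}
  C via C→B: +{c}
  C via C→a: +{a}
  S via S→A d c: +{a,c}
  S via S→b B: +{b}
  FIRST(S)={a,b,c}  FIRST(A)={a,c}  FIRST(B)={c}  FIRST(C)={a,c}
round 2:
  B via B→C a: +{a}
  FIRST(S)={a,b,c}  FIRST(A)={a,c}  FIRST(B)={a,c}  FIRST(C)={a,c}
round 3: (stable)
  FIRST(S)={a,b,c}  FIRST(A)={a,c}  FIRST(B)={a,c}  FIRST(C)={a,c}

Compute FOLLOW by fixpoint:
seed FOLLOW(S) with $
pass 1:
  B→C a: FOLLOW(C) ⊇ FIRST(a) = {a}; new: +{a}
  C→B: FOLLOW(B) ⊇ FOLLOW(C) ⊇ {a}; new: +{a}
  C→C c a: FOLLOW(C) ⊇ FIRST(c) = {c}; new: +{c}
  S→A d c: FOLLOW(A) ⊇ FIRST(d) = {d}; new: +{d}
  S→a C: FOLLOW(C) ⊇ FOLLOW(S) ⊇ {$}; new: +{$}
  S→b B: FOLLOW(B) ⊇ FOLLOW(S) ⊇ {$}; new: +{$}
  FOLLOW[S]={$}  FOLLOW[A]={d}  FOLLOW[B]={$,a}  FOLLOW[C]={$,a,c}
pass 2:
  A→a b S: FOLLOW(S) ⊇ FOLLOW(A) ⊇ {d}; new: +{d}
  C→B: FOLLOW(B) ⊇ FOLLOW(C) ⊇ {$,a,c}; new: +{c}
  S→a C: FOLLOW(C) ⊇ FOLLOW(S) ⊇ {$,d}; new: +{d}
  S→b B: FOLLOW(B) ⊇ FOLLOW(S) ⊇ {$,d}; new: +{d}
  FOLLOW[S]={$,d}  FOLLOW[A]={d}  FOLLOW[B]={$,a,c,d}  FOLLOW[C]={$,a,c,d}
pass 3: done
  FOLLOW[S]={$,d}  FOLLOW[A]={d}  FOLLOW[B]={$,a,c,d}  FOLLOW[C]={$,a,c,d}

FOLLOW(C) = ["$", "a", "c", "d"]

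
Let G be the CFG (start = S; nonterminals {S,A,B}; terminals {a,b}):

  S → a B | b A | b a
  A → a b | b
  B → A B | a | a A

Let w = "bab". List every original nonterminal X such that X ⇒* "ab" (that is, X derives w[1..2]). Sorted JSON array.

CNF form of G:
  S -> T0 B | T1 A | T1 T0
  A -> T0 T1 | b
  B -> A B | T0 A | a
  T0 -> a
  T1 -> b

Fill CYK table bottom-up — only the sub-triangle for w[1..2]:
  [1..1]={B,T0}  "a"  orig:{B}
  [2..2]={A,T1}  "b"  orig:{A}
  [1..2]={A,B}  "ab"

Original NTs in T[1,2] deriving "ab": ["A", "B"]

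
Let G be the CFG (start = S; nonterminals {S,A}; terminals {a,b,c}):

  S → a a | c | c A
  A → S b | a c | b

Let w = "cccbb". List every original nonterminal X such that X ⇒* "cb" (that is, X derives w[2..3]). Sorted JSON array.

Convert to CNF:
  S -> T1 T1 | T2 A | c
  A -> S T0 | T1 T2 | b
  T0 -> b
  T1 -> a
  T2 -> c

Fill CYK table bottom-up (cells [i..j] with 2 ≤ i ≤ j ≤ 3 only):
  T[2,2] 'c' = {S,T2}  orig:{S}
  T[3,3] 'b' = {A,T0}  orig:{A}
  T[2,3] 'cb' = {A,S}

Original NTs in T[2,3] deriving "cb": ["A", "S"]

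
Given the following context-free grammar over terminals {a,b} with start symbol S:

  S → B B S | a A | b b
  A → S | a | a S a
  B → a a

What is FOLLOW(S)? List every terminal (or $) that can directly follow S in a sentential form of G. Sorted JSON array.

FIRST iteration:
[1]
  A via A→a: +{a}
  B via B→a a: +{a}
  S via S→B B S: +{a}
  S via S→b b: +{b}
  S: {a,b}  A: {a}  B: {a}
[2]
  A via A→S: +{b}
  S: {a,b}  A: {a,b}  B: {a}
[3] done
  S: {a,b}  A: {a,b}  B: {a}

Compute FOLLOW by fixpoint:
seed FOLLOW(S) with $
pass 1:
  A→a S a: FOLLOW(S) ⊇ FIRST(a) = {a}; new: +{a}
  S→B B S: FOLLOW(B) ⊇ FIRST(B) = {a}; new: +{a}
  S→B B S: FOLLOW(B) ⊇ FIRST(S) = {a,b}; new: +{b}
  S→a A: FOLLOW(A) ⊇ FOLLOW(S) ⊇ {$,a}; new: +{$,a}
  FOLLOW(S)={$,a}  FOLLOW(A)={$,a}  FOLLOW(B)={a,b}
pass 2: (no change)
  FOLLOW(S)={$,a}  FOLLOW(A)={$,a}  FOLLOW(B)={a,b}

FOLLOW(S) = ["$", "a"]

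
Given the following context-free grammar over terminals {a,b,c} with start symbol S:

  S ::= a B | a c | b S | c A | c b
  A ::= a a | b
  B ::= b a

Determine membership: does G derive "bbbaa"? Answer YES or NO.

Convert to CNF:
  S -> T0 B | T0 T2 | T1 S | T2 A | T2 T1
  A -> T0 T0 | b
  B -> T1 T0
  T0 -> a
  T1 -> b
  T2 -> c

CYK table (by increasing span):
  cell(0,0) b: {A,T1}  orig:{A}
  cell(1,1) b: {A,T1}  orig:{A}
  cell(2,2) b: {A,T1}  orig:{A}
  cell(3,3) a: {T0}  orig:{}
  cell(4,4) a: {T0}  orig:{}
  cell(0,1) bb: ∅
  cell(1,2) bb: ∅
  cell(2,3) ba: {B}
  cell(3,4) aa: {A}
  cell(0,2) bbb: ∅
  cell(1,3) bba: ∅
  cell(2,4) baa: ∅
  cell(0,3) bbba: ∅
  cell(1,4) bbaa: ∅
  cell(0,4) bbbaa: ∅

S ∉ T[0,4] ⇒ NO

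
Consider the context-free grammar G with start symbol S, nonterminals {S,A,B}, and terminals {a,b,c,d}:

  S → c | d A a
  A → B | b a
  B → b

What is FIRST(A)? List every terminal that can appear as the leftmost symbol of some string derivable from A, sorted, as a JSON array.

FIRST iteration:
[1]
  A via A→b a: +{b}
  B via B→b: +{b}
  S via S→c: +{c}
  S via S→d A a: +{d}
  FIRST[S]={c,d}  FIRST[A]={b}  FIRST[B]={b}
[2] (no change)
  FIRST[S]={c,d}  FIRST[A]={b}  FIRST[B]={b}

FIRST(A) = ["b"]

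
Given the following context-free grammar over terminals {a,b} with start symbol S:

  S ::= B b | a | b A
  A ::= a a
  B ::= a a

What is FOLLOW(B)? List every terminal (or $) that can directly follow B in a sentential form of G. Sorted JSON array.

FIRST sets, iterate to fixpoint:
iter 1:
  A via A→a a: +{a}
  B via B→a a: +{a}
  S via S→B b: +{a}
  S via S→b A: +{b}
  FIRST(S)={a,b}  FIRST(A)={a}  FIRST(B)={a}
iter 2: (no change)
  FIRST(S)={a,b}  FIRST(A)={a}  FIRST(B)={a}

FOLLOW sets:
seed FOLLOW(S) with $
[1]
  S→B b: FOLLOW(B) ⊇ FIRST(b) = {b}; new: +{b}
  S→b A: FOLLOW(A) ⊇ FOLLOW(S) ⊇ {$}; new: +{$}
  FOLLOW[S]={$}  FOLLOW[A]={$}  FOLLOW[B]={b}
[2] done
  FOLLOW[S]={$}  FOLLOW[A]={$}  FOLLOW[B]={b}

FOLLOW(B) = ["b"]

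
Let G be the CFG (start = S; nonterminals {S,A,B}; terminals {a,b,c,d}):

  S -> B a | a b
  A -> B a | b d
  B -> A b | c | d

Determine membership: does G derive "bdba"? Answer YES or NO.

Convert to CNF:
  S -> B T0 | T0 T1
  A -> B T0 | T1 T2
  B -> A T1 | c | d
  T0 -> a
  T1 -> b
  T2 -> d

CYK fill:
  cell(0,0) b: {T1}  orig:{}
  cell(1,1) d: {B,T2}  orig:{B}
  cell(2,2) b: {T1}  orig:{}
  cell(3,3) a: {T0}  orig:{}
  cell(0,1) bd: {A}
  cell(1,2) db: ∅
  cell(2,3) ba: ∅
  cell(0,2) bdb: {B}
  cell(1,3) dba: ∅
  cell(0,3) bdba: {A,S}

S ∈ T[0,3] ⇒ YES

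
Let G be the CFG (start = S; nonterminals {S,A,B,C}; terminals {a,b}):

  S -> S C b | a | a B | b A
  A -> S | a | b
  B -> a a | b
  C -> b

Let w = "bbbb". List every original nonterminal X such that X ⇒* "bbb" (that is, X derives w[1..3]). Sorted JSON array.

CNF form of G:
  S -> S X3 | T0 A | T1 B | a
  A -> S X2 | T0 A | T1 B | a | b
  B -> T1 T1 | b
  C -> b
  T0 -> b
  T1 -> a
  X2 -> C T0
  X3 -> C T0

CYK fill, restricted to cells inside w[1..3]:
  [1..1]={A,B,C,T0}  "b"  orig:{A,B,C}
  [2..2]={A,B,C,T0}  "b"  orig:{A,B,C}
  [3..3]={A,B,C,T0}  "b"  orig:{A,B,C}
  [1..2]={A,S,X2,X3}  "bb"  orig:{A,S}
  [2..3]={A,S,X2,X3}  "bb"  orig:{A,S}
  [1..3]={A,S}  "bbb"

Original NTs in T[1,3] deriving "bbb": ["A", "S"]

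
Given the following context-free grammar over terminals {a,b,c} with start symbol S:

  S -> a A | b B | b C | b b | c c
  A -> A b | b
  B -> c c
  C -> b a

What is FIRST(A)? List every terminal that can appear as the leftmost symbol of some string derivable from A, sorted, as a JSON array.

FIRST iteration:
[1]
  A via A→b: +{b}
  B via B→c c: +{c}
  C via C→b a: +{b}
  S via S→a A: +{a}
  S via S→b B: +{b}
  S via S→c c: +{c}
  S: {a,b,c}  A: {b}  B: {c}  C: {b}
[2] done
  S: {a,b,c}  A: {b}  B: {c}  C: {b}

FIRST(A) = ["b"]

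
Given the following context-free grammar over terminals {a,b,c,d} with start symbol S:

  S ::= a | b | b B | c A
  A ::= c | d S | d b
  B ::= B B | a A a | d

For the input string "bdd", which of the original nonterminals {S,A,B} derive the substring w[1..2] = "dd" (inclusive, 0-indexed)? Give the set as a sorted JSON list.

Convert to CNF:
  S -> T1 B | T3 A | a | b
  A -> T0 S | T0 T1 | c
  B -> B B | T2 X4 | d
  T0 -> d
  T1 -> b
  T2 -> a
  T3 -> c
  X4 -> A T2

CYK fill (cells [i..j] with 1 ≤ i ≤ j ≤ 2 only):
  [1..1]={B,T0}  "d"  orig:{B}
  [2..2]={B,T0}  "d"  orig:{B}
  [1..2]={B}  "dd"

Original NTs in T[1,2] deriving "dd": ["B"]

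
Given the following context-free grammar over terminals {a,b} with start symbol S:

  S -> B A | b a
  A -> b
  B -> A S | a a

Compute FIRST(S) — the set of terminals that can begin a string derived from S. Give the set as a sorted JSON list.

FIRST sets, iterate to fixpoint:
iter 1:
  A via A→b: +{b}
  B via B→A S: +{b}
  B via B→a a: +{a}
  S via S→B A: +{a,b}
  FIRST(S)={a,b}  FIRST(A)={b}  FIRST(B)={a,b}
iter 2: — fixpoint
  FIRST(S)={a,b}  FIRST(A)={b}  FIRST(B)={a,b}

FIRST(S) = ["a", "b"]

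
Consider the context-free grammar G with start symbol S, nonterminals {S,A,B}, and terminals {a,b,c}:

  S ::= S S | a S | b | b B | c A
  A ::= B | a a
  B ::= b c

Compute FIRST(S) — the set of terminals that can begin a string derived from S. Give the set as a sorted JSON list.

FIRST sets, iterate to fixpoint:
[1]
  A via A→a a: +{a}
  B via B→b c: +{b}
  S via S→a S: +{a}
  S via S→b: +{b}
  S via S→c A: +{c}
  S: {a,b,c}  A: {a}  B: {b}
[2]
  A via A→B: +{b}
  S: {a,b,c}  A: {a,b}  B: {b}
[3] (stable)
  S: {a,b,c}  A: {a,b}  B: {b}

FIRST(S) = ["a", "b", "c"]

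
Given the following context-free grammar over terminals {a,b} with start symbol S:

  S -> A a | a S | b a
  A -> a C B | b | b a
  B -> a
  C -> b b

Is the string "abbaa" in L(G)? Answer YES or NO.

CNF form of G:
  S -> A T0 | T0 S | T1 T0
  A -> T0 X2 | T1 T0 | b
  B -> a
  C -> T1 T1
  T0 -> a
  T1 -> b
  X2 -> C B

CYK fill:
  cell(0,0) a: {B,T0}  orig:{B}
  cell(1,1) b: {A,T1}  orig:{A}
  cell(2,2) b: {A,T1}  orig:{A}
  cell(3,3) a: {B,T0}  orig:{B}
  cell(4,4) a: {B,T0}  orig:{B}
  cell(0,1) ab: ∅
  cell(1,2) bb: {C}
  cell(2,3) ba: {A,S}
  cell(3,4) aa: ∅
  cell(0,2) abb: ∅
  cell(1,3) bba: {X2}  orig:{}
  cell(2,4) baa: {S}
  cell(0,3) abba: {A}
  cell(1,4) bbaa: ∅
  cell(0,4) abbaa: {S}

S ∈ T[0,4] ⇒ YES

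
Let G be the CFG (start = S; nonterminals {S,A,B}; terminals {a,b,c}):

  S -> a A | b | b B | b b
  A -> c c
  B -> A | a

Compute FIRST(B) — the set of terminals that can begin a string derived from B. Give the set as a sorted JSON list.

FIRST iteration:
pass 1:
  A via A→c c: +{c}
  B via B→A: +{c}
  B via B→a: +{a}
  S via S→a A: +{a}
  S via S→b: +{b}
  S: {a,b}  A: {c}  B: {a,c}
pass 2: — fixpoint
  S: {a,b}  A: {c}  B: {a,c}

FIRST(B) = ["a", "c"]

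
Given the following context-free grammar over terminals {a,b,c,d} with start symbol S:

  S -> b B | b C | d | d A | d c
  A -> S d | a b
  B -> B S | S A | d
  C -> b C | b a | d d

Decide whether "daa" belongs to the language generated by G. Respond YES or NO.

CNF form of G:
  S -> T0 A | T0 T3 | T2 B | T2 C | d
  A -> S T0 | T1 T2
  B -> B S | S A | d
  C -> T0 T0 | T2 C | T2 T1
  T0 -> d
  T1 -> a
  T2 -> b
  T3 -> c

CYK table (by increasing span):
  T[0,0] 'd' = {B,S,T0}  orig:{B,S}
  T[1,1] 'a' = {T1}  orig:{}
  T[2,2] 'a' = {T1}  orig:{}
  T[0,1] 'da' = ∅
  T[1,2] 'aa' = ∅
  T[0,2] 'daa' = ∅

S ∉ T[0,2] ⇒ NO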